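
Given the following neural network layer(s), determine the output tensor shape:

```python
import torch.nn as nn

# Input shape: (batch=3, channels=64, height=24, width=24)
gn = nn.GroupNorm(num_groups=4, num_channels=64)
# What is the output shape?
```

Input: (3, 64, 24, 24) -> Output: (3, 64, 24, 24)

Answer: (3, 64, 24, 24)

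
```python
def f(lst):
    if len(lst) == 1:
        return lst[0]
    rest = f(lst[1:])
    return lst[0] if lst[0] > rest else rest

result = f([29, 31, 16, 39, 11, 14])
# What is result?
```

Recursive max over [29, 31, 16, 39, 11, 14] = 39

Answer: 39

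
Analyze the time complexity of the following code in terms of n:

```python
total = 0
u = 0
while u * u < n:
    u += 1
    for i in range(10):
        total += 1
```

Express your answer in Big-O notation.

Each loop level contributes: √n × 1. Multiplying the contributions gives O(√n).

Answer: O(√n)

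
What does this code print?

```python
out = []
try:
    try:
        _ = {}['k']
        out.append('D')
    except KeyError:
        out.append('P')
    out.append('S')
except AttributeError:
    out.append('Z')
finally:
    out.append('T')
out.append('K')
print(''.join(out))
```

Execution trace: 'P' (inner except KeyError) → 'S' (try body, no exception) → 'T' (finally) → 'K' (after the try/except). Output: PSTK

Answer: PSTK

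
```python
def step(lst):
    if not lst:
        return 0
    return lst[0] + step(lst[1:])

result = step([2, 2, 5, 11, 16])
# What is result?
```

2 + 2 + 5 + 11 + 16 + 0 = 36

Answer: 36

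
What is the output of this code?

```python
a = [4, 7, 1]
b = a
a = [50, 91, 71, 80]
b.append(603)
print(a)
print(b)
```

Key concept: rebinding vs mutation: a is rebound to a new list, b still points at the original.
Step by step:
`a = [4, 7, 1]` → a = [4, 7, 1]
`b = a` → b = [4, 7, 1] (same object as a)
`a = [50, 91, 71, 80]` → a = [50, 91, 71, 80]
`b.append(603)` → b = [4, 7, 1, 603]
`print(a)` → prints [50, 91, 71, 80]
`print(b)` → prints [4, 7, 1, 603]

Answer:
[50, 91, 71, 80]
[4, 7, 1, 603]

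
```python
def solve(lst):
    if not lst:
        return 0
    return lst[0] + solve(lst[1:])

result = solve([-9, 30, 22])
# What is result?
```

(-9) + 30 + 22 + 0 = 43

Answer: 43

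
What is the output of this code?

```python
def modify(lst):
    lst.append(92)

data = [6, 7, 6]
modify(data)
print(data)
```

Key concept: function modifies passed list.
Step by step:
`data = [6, 7, 6]` → data = [6, 7, 6]
`modify(data)` → data = [6, 7, 6, 92]
`print(data)` → prints [6, 7, 6, 92]

Answer: [6, 7, 6, 92]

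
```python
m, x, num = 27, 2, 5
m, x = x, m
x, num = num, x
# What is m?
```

Trace:
`m, x, num = 27, 2, 5` → m = 27; x = 2; num = 5
`m, x = x, m` → m = 2; x = 27
`x, num = num, x` → x = 5; num = 27
So m = 2

Answer: 2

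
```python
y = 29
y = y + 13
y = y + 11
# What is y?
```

Trace:
`y = 29` → y = 29
`y = y + 13` → y = 42
`y = y + 11` → y = 53
So y = 53

Answer: 53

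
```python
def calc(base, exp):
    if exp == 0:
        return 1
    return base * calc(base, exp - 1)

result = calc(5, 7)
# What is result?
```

calc(5, 7) = 5 * 5 * 5 * 5 * 5 * 5 * 5 = 78125

Answer: 78125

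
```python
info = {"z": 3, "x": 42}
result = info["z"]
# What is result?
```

Trace:
`info = {"z": 3, "x": 42}` → info = {'z': 3, 'x': 42}
`result = info["z"]` → result = 3
So result = 3

Answer: 3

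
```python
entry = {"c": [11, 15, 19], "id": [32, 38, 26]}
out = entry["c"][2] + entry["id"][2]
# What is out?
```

Trace:
`entry = {"c": [11, 15, 19], "id": [32, 38, 26]}` → entry = {'c': [11, 15, 19], 'id': [32, 38, 26]}
`out = entry["c"][2] + entry["id"][2]` → out = 45
So out = 45

Answer: 45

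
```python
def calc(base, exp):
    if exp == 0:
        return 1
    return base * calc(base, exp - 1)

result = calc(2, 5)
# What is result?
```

calc(2, 5) = 2 * 2 * 2 * 2 * 2 = 32

Answer: 32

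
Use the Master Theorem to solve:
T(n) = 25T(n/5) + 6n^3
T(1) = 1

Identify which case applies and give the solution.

a=25, b=5, f(n)=6n^3. log_5(25) = 2. Since c=3 > 2 and the regularity condition holds (25(n/5)^3 = (25/5^3)n^3 with 25/5^3 < 1), Case 3 applies: T(n) = Θ(f(n)) = O(n^3).

Answer: O(n^3) - Case 3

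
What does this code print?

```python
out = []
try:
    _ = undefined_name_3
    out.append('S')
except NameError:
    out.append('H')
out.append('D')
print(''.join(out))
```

Execution trace: 'H' (except NameError) → 'D' (after the try/except). Output: HD

Answer: HD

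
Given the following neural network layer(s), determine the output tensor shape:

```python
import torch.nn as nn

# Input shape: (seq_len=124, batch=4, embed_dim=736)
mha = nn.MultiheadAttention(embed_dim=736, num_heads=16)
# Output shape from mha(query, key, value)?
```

Input: (124, 4, 736) -> Output: (124, 4, 736)

Answer: (124, 4, 736)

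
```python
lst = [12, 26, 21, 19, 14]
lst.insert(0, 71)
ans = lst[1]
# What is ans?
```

Trace:
`lst = [12, 26, 21, 19, 14]` → lst = [12, 26, 21, 19, 14]
`lst.insert(0, 71)` → lst = [71, 12, 26, 21, 19, 14]
`ans = lst[1]` → ans = 12
So ans = 12

Answer: 12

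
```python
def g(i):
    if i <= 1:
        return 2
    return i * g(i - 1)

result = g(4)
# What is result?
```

g(4) = 4 * 3 * 2 * 2 = 48

Answer: 48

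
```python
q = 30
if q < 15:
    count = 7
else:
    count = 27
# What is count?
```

Trace:
`q = 30` → q = 30
`if q < 15: ...` → q < 15 is False, take else branch → count = 27
So count = 27

Answer: 27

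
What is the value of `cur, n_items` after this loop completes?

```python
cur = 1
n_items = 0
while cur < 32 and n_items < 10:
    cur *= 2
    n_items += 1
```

Double until >= 32 or 10 iterations
`cur, n_items` takes the values: (1, 0) → (2, 0) → (2, 1) → (4, 1) → (4, 2) → (8, 2) → (8, 3) → (16, 3) → (16, 4) → (32, 4) → (32, 5)

Answer: 32, 5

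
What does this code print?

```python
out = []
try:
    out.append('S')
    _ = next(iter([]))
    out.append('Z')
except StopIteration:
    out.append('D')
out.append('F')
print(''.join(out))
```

Execution trace: 'S' (try body) → 'D' (except StopIteration) → 'F' (after the try/except). Output: SDF

Answer: SDF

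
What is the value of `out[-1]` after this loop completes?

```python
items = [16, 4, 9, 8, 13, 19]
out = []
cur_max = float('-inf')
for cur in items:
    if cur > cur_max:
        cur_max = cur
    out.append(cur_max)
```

Running max ends at 19
`out` takes the values: [] → [16] → [16, 16] → [16, 16, 16] → [16, 16, 16, 16] → [16, 16, 16, 16, 16] → [16, 16, 16, 16, 16, 19]
So `out[-1]` = 19

Answer: 19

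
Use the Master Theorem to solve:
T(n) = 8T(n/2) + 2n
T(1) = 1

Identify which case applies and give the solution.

a=8, b=2, f(n)=2n. log_2(8) = 3. Since c=1 < 3, Case 1 applies: T(n) = Θ(n^log_b(a)) = O(n^3).

Answer: O(n^3) - Case 1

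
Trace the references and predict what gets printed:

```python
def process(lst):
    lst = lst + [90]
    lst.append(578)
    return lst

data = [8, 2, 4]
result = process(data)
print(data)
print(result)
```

Key concept: rebinding parameter vs mutation.
Step by step:
`data = [8, 2, 4]` → data = [8, 2, 4]
`result = process(data)` → result = [8, 2, 4, 90, 578]
`print(data)` → prints [8, 2, 4]
`print(result)` → prints [8, 2, 4, 90, 578]

Answer:
[8, 2, 4]
[8, 2, 4, 90, 578]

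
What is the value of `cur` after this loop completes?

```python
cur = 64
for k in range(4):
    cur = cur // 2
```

Halve 4 times: 64 // 2^4 = 4
`cur` takes the values: 64 → 32 → 16 → 8 → 4

Answer: 4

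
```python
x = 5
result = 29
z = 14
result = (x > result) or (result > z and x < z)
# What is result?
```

Trace:
`x = 5` → x = 5
`result = 29` → result = 29
`z = 14` → z = 14
`result = (x > result) or (result > z and x < z)` → result = True
So result = True

Answer: True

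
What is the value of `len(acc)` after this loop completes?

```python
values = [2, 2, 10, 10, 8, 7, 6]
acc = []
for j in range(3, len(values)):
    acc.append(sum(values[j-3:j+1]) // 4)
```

Number of 4-element averages
`acc` takes the values: [] → [6] → [6, 7] → [6, 7, 8] → [6, 7, 8, 7]
So `len(acc)` = 4

Answer: 4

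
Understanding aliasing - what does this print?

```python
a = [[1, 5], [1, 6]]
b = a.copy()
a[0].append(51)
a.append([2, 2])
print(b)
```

Key concept: shallow copy with nested lists.
Step by step:
`a = [[1, 5], [1, 6]]` → a = [[1, 5], [1, 6]]
`b = a.copy()` → b = [[1, 5], [1, 6]]
`a[0].append(51)` → a = [[1, 5, 51], [1, 6]]; b = [[1, 5, 51], [1, 6]]
`a.append([2, 2])` → a = [[1, 5, 51], [1, 6], [2, 2]]
`print(b)` → prints [[1, 5, 51], [1, 6]]

Answer: [[1, 5, 51], [1, 6]]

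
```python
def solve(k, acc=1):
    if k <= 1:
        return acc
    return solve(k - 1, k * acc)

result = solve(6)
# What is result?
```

Accumulator trace (n, acc): (6, 1) -> (5, 6) -> (4, 30) -> (3, 120) -> (2, 360) -> (1, 720) -> return 720

Answer: 720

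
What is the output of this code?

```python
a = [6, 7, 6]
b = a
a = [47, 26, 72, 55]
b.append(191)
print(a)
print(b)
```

Key concept: rebinding vs mutation: a is rebound to a new list, b still points at the original.
Step by step:
`a = [6, 7, 6]` → a = [6, 7, 6]
`b = a` → b = [6, 7, 6] (same object as a)
`a = [47, 26, 72, 55]` → a = [47, 26, 72, 55]
`b.append(191)` → b = [6, 7, 6, 191]
`print(a)` → prints [47, 26, 72, 55]
`print(b)` → prints [6, 7, 6, 191]

Answer:
[47, 26, 72, 55]
[6, 7, 6, 191]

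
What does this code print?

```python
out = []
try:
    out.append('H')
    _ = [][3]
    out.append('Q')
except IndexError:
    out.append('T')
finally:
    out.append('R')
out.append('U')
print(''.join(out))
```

Execution trace: 'H' (try body) → 'T' (except IndexError) → 'R' (finally) → 'U' (after the try/except). Output: HTRU

Answer: HTRU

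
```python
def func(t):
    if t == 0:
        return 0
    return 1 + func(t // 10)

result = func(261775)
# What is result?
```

Count of digits of 261775: 6

Answer: 6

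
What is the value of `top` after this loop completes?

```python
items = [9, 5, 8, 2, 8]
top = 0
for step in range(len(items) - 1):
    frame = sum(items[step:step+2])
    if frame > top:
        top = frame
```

Max sum of 2-element window in [9, 5, 8, 2, 8]
`top` takes the values: 0 → 14

Answer: 14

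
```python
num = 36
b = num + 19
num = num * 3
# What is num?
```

Trace:
`num = 36` → num = 36
`b = num + 19` → b = 55
`num = num * 3` → num = 108
So num = 108

Answer: 108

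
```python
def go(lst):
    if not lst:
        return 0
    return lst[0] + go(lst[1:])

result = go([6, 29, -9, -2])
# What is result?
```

6 + 29 + (-9) + (-2) + 0 = 24

Answer: 24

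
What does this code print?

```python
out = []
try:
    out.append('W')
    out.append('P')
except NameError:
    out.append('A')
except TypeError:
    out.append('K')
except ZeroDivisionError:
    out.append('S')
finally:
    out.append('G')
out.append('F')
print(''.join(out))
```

Execution trace: 'W' (try body) → 'P' (try body, no exception) → 'G' (finally) → 'F' (after the try/except). Output: WPGF

Answer: WPGF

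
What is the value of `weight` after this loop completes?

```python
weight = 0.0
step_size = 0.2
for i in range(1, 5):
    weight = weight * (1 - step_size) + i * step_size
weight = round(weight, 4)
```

Moving average with lr=0.2
`weight` takes the values: 0.0 → 0.2 → 0.56 → 1.048 → 1.6384

Answer: 1.6384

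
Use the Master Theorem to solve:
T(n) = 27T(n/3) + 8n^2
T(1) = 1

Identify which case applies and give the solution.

a=27, b=3, f(n)=8n^2. log_3(27) = 3. Since c=2 < 3, Case 1 applies: T(n) = Θ(n^log_b(a)) = O(n^3).

Answer: O(n^3) - Case 1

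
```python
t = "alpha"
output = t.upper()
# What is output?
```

Trace:
`t = "alpha"` → t = 'alpha'
`output = t.upper()` → output = 'ALPHA'
So output = 'ALPHA'

Answer: 'ALPHA'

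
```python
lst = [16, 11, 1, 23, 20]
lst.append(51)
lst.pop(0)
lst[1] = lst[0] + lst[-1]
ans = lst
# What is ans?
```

Trace:
`lst = [16, 11, 1, 23, 20]` → lst = [16, 11, 1, 23, 20]
`lst.append(51)` → lst = [16, 11, 1, 23, 20, 51]
`lst.pop(0)` → lst = [11, 1, 23, 20, 51]
`lst[1] = lst[0] + lst[-1]` → lst = [11, 62, 23, 20, 51]
`ans = lst` → ans = [11, 62, 23, 20, 51]
So ans = [11, 62, 23, 20, 51]

Answer: [11, 62, 23, 20, 51]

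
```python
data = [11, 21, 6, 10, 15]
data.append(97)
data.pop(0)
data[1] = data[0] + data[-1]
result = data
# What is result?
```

Trace:
`data = [11, 21, 6, 10, 15]` → data = [11, 21, 6, 10, 15]
`data.append(97)` → data = [11, 21, 6, 10, 15, 97]
`data.pop(0)` → data = [21, 6, 10, 15, 97]
`data[1] = data[0] + data[-1]` → data = [21, 118, 10, 15, 97]
`result = data` → result = [21, 118, 10, 15, 97]
So result = [21, 118, 10, 15, 97]

Answer: [21, 118, 10, 15, 97]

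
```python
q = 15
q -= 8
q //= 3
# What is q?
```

Trace:
`q = 15` → q = 15
`q -= 8` → q = 7
`q //= 3` → q = 2
So q = 2

Answer: 2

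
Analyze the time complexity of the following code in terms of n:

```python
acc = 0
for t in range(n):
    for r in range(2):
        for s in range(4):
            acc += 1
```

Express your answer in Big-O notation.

Each loop level contributes: n × 1 × 1. Multiplying the contributions gives O(n).

Answer: O(n)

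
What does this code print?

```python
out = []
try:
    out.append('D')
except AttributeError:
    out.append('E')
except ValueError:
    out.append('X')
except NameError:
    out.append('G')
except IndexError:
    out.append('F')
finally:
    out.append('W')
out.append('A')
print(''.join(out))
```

Execution trace: 'D' (try body, no exception) → 'W' (finally) → 'A' (after the try/except). Output: DWA

Answer: DWA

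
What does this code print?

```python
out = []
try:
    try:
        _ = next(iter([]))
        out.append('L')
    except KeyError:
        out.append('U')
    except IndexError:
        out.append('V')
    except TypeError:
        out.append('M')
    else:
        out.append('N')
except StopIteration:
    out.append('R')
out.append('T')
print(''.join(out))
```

Execution trace: 'R' (outer except StopIteration) → 'T' (after the try/except). Output: RT

Answer: RT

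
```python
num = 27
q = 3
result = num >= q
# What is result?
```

Trace:
`num = 27` → num = 27
`q = 3` → q = 3
`result = num >= q` → result = True
So result = True

Answer: True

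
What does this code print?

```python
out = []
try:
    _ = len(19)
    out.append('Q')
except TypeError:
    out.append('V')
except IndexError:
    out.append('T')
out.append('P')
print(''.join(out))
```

Execution trace: 'V' (except TypeError) → 'P' (after the try/except). Output: VP

Answer: VP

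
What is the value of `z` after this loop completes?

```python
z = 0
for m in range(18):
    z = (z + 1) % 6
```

Increment mod 6, 18 times = 0
`z` takes the values: 0 → 1 → 2 → 3 → 4 → 5 → 0 → 1 → 2 → 3 → 4 → 5 → 0 → 1 → 2 → 3 → 4 → 5 → 0

Answer: 0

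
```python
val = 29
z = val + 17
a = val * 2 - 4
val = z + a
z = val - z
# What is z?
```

Trace:
`val = 29` → val = 29
`z = val + 17` → z = 46
`a = val * 2 - 4` → a = 54
`val = z + a` → val = 100
`z = val - z` → z = 54
So z = 54

Answer: 54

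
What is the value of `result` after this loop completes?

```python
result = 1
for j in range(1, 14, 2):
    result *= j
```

Product of 1, 3, 5, ... up to 13
`result` takes the values: 1 → 3 → 15 → 105 → 945 → 10395 → 135135

Answer: 135135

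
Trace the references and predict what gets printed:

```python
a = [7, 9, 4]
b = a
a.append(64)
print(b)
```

Key concept: basic list aliasing.
Step by step:
`a = [7, 9, 4]` → a = [7, 9, 4]
`b = a` → b = [7, 9, 4] (same object as a)
`a.append(64)` → a = [7, 9, 4, 64] (same object as b); b = [7, 9, 4, 64] (same object as a)
`print(b)` → prints [7, 9, 4, 64]

Answer: [7, 9, 4, 64]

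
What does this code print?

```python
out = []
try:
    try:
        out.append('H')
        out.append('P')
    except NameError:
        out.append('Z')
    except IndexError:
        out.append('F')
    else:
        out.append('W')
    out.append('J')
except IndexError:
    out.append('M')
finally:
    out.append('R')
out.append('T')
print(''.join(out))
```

Execution trace: 'H' (inner try body) → 'P' (inner try body, no exception) → 'W' (inner else) → 'J' (try body, no exception) → 'R' (finally) → 'T' (after the try/except). Output: HPWJRT

Answer: HPWJRT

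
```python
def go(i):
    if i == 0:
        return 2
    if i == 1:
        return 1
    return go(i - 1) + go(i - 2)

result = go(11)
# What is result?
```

Build up from base cases: go(0)=2, go(1)=1, go(2)=3, go(3)=4, go(4)=7, go(5)=11, go(6)=18, ..., go(11)=199

Answer: 199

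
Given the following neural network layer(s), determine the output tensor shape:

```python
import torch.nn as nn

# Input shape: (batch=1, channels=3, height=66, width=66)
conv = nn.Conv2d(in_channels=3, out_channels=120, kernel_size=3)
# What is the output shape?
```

Input: (1, 3, 66, 66) -> Output: (1, 120, 64, 64)

Answer: (1, 120, 64, 64)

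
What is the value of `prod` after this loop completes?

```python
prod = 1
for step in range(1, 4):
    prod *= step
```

3! = 6
`prod` takes the values: 1 → 2 → 6

Answer: 6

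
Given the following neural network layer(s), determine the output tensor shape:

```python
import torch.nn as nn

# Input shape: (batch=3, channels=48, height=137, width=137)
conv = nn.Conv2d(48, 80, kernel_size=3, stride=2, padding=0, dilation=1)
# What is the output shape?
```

Input: (3, 48, 137, 137) -> Output: (3, 80, 68, 68)

Answer: (3, 80, 68, 68)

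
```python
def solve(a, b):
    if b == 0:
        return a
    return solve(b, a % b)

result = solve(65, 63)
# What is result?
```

solve(65, 63) -> solve(63, 2) -> solve(2, 1) -> solve(1, 0) -> 1

Answer: 1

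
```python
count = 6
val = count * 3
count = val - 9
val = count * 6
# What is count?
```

Trace:
`count = 6` → count = 6
`val = count * 3` → val = 18
`count = val - 9` → count = 9
`val = count * 6` → val = 54
So count = 9

Answer: 9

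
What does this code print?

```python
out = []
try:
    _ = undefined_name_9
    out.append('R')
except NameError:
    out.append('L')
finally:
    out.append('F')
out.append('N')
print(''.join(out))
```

Execution trace: 'L' (except NameError) → 'F' (finally) → 'N' (after the try/except). Output: LFN

Answer: LFN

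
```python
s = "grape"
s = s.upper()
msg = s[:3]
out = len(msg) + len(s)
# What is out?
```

Trace:
`s = "grape"` → s = 'grape'
`s = s.upper()` → s = 'GRAPE'
`msg = s[:3]` → msg = 'GRA'
`out = len(msg) + len(s)` → out = 8
So out = 8

Answer: 8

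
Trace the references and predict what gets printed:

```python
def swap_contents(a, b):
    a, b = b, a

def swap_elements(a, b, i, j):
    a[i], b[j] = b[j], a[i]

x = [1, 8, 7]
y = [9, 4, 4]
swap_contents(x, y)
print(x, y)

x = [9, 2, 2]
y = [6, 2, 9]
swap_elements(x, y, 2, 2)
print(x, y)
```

Key concept: parameter rebinding vs mutation.
Step by step:
`x = [1, 8, 7]` → x = [1, 8, 7]
`y = [9, 4, 4]` → y = [9, 4, 4]
`swap_contents(x, y)` → no visible change to tracked variables
`print(x, y)` → prints [1, 8, 7] [9, 4, 4]
`x = [9, 2, 2]` → x = [9, 2, 2]
`y = [6, 2, 9]` → y = [6, 2, 9]
`swap_elements(x, y, 2, 2)` → x = [9, 2, 9]; y = [6, 2, 2]
`print(x, y)` → prints [9, 2, 9] [6, 2, 2]

Answer:
[1, 8, 7] [9, 4, 4]
[9, 2, 9] [6, 2, 2]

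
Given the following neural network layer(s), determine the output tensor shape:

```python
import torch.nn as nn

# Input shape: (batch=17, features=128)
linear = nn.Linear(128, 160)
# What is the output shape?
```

Input: (17, 128) -> Output: (17, 160)

Answer: (17, 160)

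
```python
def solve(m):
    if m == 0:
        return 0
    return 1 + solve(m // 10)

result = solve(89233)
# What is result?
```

Count of digits of 89233: 5

Answer: 5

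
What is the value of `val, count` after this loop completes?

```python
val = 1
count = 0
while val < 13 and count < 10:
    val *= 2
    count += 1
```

Double until >= 13 or 10 iterations
`val, count` takes the values: (1, 0) → (2, 0) → (2, 1) → (4, 1) → (4, 2) → (8, 2) → (8, 3) → (16, 3) → (16, 4)

Answer: 16, 4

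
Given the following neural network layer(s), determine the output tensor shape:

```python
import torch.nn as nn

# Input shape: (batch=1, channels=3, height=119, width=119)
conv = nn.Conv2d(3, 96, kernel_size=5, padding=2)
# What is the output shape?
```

Input: (1, 3, 119, 119) -> Output: (1, 96, 119, 119)

Answer: (1, 96, 119, 119)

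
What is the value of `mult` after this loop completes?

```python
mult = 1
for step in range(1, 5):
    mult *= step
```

4! = 24
`mult` takes the values: 1 → 2 → 6 → 24

Answer: 24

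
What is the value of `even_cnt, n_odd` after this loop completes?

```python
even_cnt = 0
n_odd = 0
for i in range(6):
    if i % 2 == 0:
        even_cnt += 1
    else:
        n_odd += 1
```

Count evens and odds in range(6)
`even_cnt, n_odd` takes the values: (0, 0) → (1, 0) → (1, 1) → (2, 1) → (2, 2) → (3, 2) → (3, 3)

Answer: 3, 3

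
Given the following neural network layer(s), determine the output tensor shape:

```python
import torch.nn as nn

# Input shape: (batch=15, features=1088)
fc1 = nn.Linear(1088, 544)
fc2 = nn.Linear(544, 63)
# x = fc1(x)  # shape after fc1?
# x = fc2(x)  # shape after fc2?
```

Input: (15, 1088) -> after fc1: (15, 544) -> Output: (15, 63)

Answer: (15, 63)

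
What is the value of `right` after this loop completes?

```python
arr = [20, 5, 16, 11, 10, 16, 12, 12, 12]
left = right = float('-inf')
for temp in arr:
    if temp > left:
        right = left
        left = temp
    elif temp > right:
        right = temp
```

Second largest (with repeats) in [20, 5, 16, 11, 10, 16, 12, 12, 12]
`right` takes the values: -inf → 5 → 16

Answer: 16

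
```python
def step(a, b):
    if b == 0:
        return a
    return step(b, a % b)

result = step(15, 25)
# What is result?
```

step(15, 25) -> step(25, 15) -> step(15, 10) -> step(10, 5) -> step(5, 0) -> 5

Answer: 5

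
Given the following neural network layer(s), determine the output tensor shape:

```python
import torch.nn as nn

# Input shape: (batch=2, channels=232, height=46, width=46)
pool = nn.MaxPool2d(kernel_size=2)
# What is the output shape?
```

Input: (2, 232, 46, 46) -> Output: (2, 232, 23, 23)

Answer: (2, 232, 23, 23)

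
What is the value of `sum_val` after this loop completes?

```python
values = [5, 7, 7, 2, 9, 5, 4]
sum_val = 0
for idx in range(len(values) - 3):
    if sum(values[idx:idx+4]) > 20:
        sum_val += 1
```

Count windows with sum > 20
`sum_val` takes the values: 0 → 1 → 2 → 3

Answer: 3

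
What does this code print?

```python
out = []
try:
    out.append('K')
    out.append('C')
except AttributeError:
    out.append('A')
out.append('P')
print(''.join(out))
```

Execution trace: 'K' (try body) → 'C' (try body, no exception) → 'P' (after the try/except). Output: KCP

Answer: KCP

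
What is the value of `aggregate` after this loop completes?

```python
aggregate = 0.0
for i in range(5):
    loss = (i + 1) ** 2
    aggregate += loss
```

Sum of squared losses 1² + 2² + ... + 5²
`aggregate` takes the values: 0.0 → 1.0 → 5.0 → 14.0 → 30.0 → 55.0

Answer: 55.0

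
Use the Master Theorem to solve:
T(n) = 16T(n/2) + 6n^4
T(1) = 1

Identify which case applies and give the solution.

a=16, b=2, f(n)=6n^4. log_2(16) = 4. Since c=4 = 4, Case 2 applies: T(n) = Θ(n^log_b(a) · log n) = O(n^4 log n).

Answer: O(n^4 log n) - Case 2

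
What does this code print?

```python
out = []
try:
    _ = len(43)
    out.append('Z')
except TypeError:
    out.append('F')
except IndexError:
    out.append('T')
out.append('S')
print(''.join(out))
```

Execution trace: 'F' (except TypeError) → 'S' (after the try/except). Output: FS

Answer: FS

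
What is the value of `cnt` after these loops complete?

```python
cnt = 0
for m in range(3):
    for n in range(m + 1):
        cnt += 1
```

Triangle: 1 + 2 + ... + 3
`cnt` takes the values: 0 → 1 → 2 → 3 → 4 → 5 → 6

Answer: 6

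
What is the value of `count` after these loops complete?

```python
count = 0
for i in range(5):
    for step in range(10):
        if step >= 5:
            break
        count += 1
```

Inner breaks at 5, outer runs 5 times
`count` takes the values: 0 → 1 → 2 → 3 → 4 → 5 → 6 → 7 → 8 → 9 → 10 → 11 → 12 → 13 → 14 → 15 → 16 → 17 → 18 → 19 → 20 → 21 → 22 → 23 → 24 → 25

Answer: 25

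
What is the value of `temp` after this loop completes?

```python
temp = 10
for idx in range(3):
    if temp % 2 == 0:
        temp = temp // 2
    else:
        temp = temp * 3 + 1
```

Collatz-style transformation from 10
`temp` takes the values: 10 → 5 → 16 → 8

Answer: 8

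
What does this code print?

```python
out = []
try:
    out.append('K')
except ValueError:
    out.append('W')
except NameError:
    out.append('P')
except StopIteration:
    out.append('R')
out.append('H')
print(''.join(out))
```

Execution trace: 'K' (try body, no exception) → 'H' (after the try/except). Output: KH

Answer: KH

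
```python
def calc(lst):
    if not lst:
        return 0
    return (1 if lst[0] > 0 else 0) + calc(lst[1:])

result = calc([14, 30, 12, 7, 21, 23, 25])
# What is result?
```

Count of positive elements in [14, 30, 12, 7, 21, 23, 25] = 7

Answer: 7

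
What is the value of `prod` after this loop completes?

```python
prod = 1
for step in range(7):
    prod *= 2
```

2^7 = 128
`prod` takes the values: 1 → 2 → 4 → 8 → 16 → 32 → 64 → 128

Answer: 128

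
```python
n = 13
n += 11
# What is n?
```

Trace:
`n = 13` → n = 13
`n += 11` → n = 24
So n = 24

Answer: 24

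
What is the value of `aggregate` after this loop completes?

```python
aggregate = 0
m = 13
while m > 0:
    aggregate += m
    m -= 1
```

Sum 13 down to 1
`aggregate` takes the values: 0 → 13 → 25 → 36 → 46 → 55 → 63 → 70 → 76 → 81 → 85 → 88 → 90 → 91

Answer: 91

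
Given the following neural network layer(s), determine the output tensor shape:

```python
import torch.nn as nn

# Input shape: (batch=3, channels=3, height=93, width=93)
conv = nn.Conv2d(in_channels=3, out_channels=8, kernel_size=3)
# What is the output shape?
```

Input: (3, 3, 93, 93) -> Output: (3, 8, 91, 91)

Answer: (3, 8, 91, 91)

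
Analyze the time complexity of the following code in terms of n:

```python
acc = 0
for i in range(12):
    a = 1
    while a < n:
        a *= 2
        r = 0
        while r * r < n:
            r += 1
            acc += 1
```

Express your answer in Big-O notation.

Each loop level contributes: 1 × log n × √n. Multiplying the contributions gives O(√n log n).

Answer: O(√n log n)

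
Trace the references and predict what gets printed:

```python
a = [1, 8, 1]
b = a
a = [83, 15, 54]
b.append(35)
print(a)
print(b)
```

Key concept: rebinding vs mutation: a is rebound to a new list, b still points at the original.
Step by step:
`a = [1, 8, 1]` → a = [1, 8, 1]
`b = a` → b = [1, 8, 1] (same object as a)
`a = [83, 15, 54]` → a = [83, 15, 54]
`b.append(35)` → b = [1, 8, 1, 35]
`print(a)` → prints [83, 15, 54]
`print(b)` → prints [1, 8, 1, 35]

Answer:
[83, 15, 54]
[1, 8, 1, 35]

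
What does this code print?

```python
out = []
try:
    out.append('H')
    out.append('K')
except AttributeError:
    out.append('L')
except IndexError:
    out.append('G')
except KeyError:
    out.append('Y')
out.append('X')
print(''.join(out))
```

Execution trace: 'H' (try body) → 'K' (try body, no exception) → 'X' (after the try/except). Output: HKX

Answer: HKX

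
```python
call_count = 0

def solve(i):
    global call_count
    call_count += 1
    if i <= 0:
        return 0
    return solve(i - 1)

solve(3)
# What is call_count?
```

Linear recursion stepping by 1: 4 calls from i=3 down to ≤0.

Answer: 4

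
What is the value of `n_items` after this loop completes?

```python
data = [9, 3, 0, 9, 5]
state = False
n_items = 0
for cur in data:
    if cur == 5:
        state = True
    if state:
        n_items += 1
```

Count elements after first 5 in [9, 3, 0, 9, 5]
`n_items` takes the values: 0 → 1

Answer: 1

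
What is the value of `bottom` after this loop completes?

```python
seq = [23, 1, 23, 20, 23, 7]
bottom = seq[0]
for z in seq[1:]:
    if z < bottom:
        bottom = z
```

Minimum of [23, 1, 23, 20, 23, 7]
`bottom` takes the values: 23 → 1

Answer: 1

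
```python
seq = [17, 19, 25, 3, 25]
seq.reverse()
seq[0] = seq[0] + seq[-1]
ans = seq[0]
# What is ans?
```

Trace:
`seq = [17, 19, 25, 3, 25]` → seq = [17, 19, 25, 3, 25]
`seq.reverse()` → seq = [25, 3, 25, 19, 17]
`seq[0] = seq[0] + seq[-1]` → seq = [42, 3, 25, 19, 17]
`ans = seq[0]` → ans = 42
So ans = 42

Answer: 42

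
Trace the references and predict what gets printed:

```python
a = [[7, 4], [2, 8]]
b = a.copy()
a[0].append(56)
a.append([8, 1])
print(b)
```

Key concept: shallow copy with nested lists.
Step by step:
`a = [[7, 4], [2, 8]]` → a = [[7, 4], [2, 8]]
`b = a.copy()` → b = [[7, 4], [2, 8]]
`a[0].append(56)` → a = [[7, 4, 56], [2, 8]]; b = [[7, 4, 56], [2, 8]]
`a.append([8, 1])` → a = [[7, 4, 56], [2, 8], [8, 1]]
`print(b)` → prints [[7, 4, 56], [2, 8]]

Answer: [[7, 4, 56], [2, 8]]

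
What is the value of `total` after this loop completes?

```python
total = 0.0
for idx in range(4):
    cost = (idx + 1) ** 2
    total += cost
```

Sum of squared losses 1² + 2² + ... + 4²
`total` takes the values: 0.0 → 1.0 → 5.0 → 14.0 → 30.0

Answer: 30.0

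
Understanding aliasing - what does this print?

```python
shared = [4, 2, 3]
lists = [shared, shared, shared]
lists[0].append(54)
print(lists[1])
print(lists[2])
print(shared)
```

Key concept: list of same reference.
Step by step:
`shared = [4, 2, 3]` → shared = [4, 2, 3]
`lists = [shared, shared, shared]` → lists = [[4, 2, 3], [4, 2, 3], [4, 2, 3]]
`lists[0].append(54)` → shared = [4, 2, 3, 54]; lists = [[4, 2, 3, 54], [4, 2, 3, 54], [4, 2, 3, 54]]
`print(lists[1])` → prints [4, 2, 3, 54]
`print(lists[2])` → prints [4, 2, 3, 54]
`print(shared)` → prints [4, 2, 3, 54]

Answer:
[4, 2, 3, 54]
[4, 2, 3, 54]
[4, 2, 3, 54]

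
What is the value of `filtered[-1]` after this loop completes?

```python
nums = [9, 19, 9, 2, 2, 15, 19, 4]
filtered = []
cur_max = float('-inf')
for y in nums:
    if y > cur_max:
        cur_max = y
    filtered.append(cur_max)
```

Running max ends at 19
`filtered` takes the values: [] → [9] → [9, 19] → [9, 19, 19] → [9, 19, 19, 19] → [9, 19, 19, 19, 19] → [9, 19, 19, 19, 19, 19] → [9, 19, 19, 19, 19, 19, 19] → [9, 19, 19, 19, 19, 19, 19, 19]
So `filtered[-1]` = 19

Answer: 19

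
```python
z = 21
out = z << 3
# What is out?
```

Trace:
`z = 21` → z = 21
`out = z << 3` → out = 168
So out = 168

Answer: 168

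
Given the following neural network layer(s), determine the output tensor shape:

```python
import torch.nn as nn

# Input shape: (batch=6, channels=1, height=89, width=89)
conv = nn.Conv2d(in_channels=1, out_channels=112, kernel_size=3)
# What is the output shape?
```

Input: (6, 1, 89, 89) -> Output: (6, 112, 87, 87)

Answer: (6, 112, 87, 87)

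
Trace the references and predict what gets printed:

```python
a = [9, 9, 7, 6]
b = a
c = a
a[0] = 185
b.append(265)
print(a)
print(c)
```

Key concept: multiple aliases.
Step by step:
`a = [9, 9, 7, 6]` → a = [9, 9, 7, 6]
`b = a` → b = [9, 9, 7, 6] (same object as a)
`c = a` → c = [9, 9, 7, 6] (same object as a, b)
`a[0] = 185` → a = [185, 9, 7, 6] (same object as b, c); b = [185, 9, 7, 6] (same object as a, c); c = [185, 9, 7, 6] (same object as a, b)
`b.append(265)` → a = [185, 9, 7, 6, 265] (same object as b, c); b = [185, 9, 7, 6, 265] (same object as a, c); c = [185, 9, 7, 6, 265] (same object as a, b)
`print(a)` → prints [185, 9, 7, 6, 265]
`print(c)` → prints [185, 9, 7, 6, 265]

Answer:
[185, 9, 7, 6, 265]
[185, 9, 7, 6, 265]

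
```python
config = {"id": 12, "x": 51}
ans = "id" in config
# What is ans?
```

Trace:
`config = {"id": 12, "x": 51}` → config = {'id': 12, 'x': 51}
`ans = "id" in config` → ans = True
So ans = True

Answer: True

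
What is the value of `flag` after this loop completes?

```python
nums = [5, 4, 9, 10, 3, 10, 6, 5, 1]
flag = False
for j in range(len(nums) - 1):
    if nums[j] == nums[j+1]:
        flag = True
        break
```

Check consecutive duplicates in [5, 4, 9, 10, 3, 10, 6, 5, 1]
`flag` takes the values: False

Answer: False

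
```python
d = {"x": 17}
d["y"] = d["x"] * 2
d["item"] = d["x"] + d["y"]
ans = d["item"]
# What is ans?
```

Trace:
`d = {"x": 17}` → d = {'x': 17}
`d["y"] = d["x"] * 2` → d = {'x': 17, 'y': 34}
`d["item"] = d["x"] + d["y"]` → d = {'x': 17, 'y': 34, 'item': 51}
`ans = d["item"]` → ans = 51
So ans = 51

Answer: 51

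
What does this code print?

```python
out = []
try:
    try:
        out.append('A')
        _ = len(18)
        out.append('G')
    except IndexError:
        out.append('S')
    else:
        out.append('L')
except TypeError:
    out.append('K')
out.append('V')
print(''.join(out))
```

Execution trace: 'A' (try body) → 'K' (outer except TypeError) → 'V' (after the try/except). Output: AKV

Answer: AKV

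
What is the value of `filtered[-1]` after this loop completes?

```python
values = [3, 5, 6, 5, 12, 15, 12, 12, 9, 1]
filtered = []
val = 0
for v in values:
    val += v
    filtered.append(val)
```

Cumulative sum ends at 80
`filtered` takes the values: [] → [3] → [3, 8] → [3, 8, 14] → [3, 8, 14, 19] → [3, 8, 14, 19, 31] → [3, 8, 14, 19, 31, 46] → [3, 8, 14, 19, 31, 46, 58] → [3, 8, 14, 19, 31, 46, 58, 70] → [3, 8, 14, 19, 31, 46, 58, 70, 79] → [3, 8, 14, 19, 31, 46, 58, 70, 79, 80]
So `filtered[-1]` = 80

Answer: 80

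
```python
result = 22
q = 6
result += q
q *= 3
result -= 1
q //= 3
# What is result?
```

Trace:
`result = 22` → result = 22
`q = 6` → q = 6
`result += q` → result = 28
`q *= 3` → q = 18
`result -= 1` → result = 27
`q //= 3` → q = 6
So result = 27

Answer: 27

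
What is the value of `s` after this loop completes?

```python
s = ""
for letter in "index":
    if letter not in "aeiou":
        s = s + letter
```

Remove vowels from 'index'
`s` takes the values: "" → "n" → "nd" → "ndx"

Answer: "ndx"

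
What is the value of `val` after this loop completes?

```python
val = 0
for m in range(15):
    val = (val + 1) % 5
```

Increment mod 5, 15 times = 0
`val` takes the values: 0 → 1 → 2 → 3 → 4 → 0 → 1 → 2 → 3 → 4 → 0 → 1 → 2 → 3 → 4 → 0

Answer: 0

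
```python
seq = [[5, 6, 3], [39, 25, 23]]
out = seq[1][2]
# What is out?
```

Trace:
`seq = [[5, 6, 3], [39, 25, 23]]` → seq = [[5, 6, 3], [39, 25, 23]]
`out = seq[1][2]` → out = 23
So out = 23

Answer: 23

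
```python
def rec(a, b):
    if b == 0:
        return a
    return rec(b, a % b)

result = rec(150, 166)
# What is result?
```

rec(150, 166) -> rec(166, 150) -> rec(150, 16) -> rec(16, 6) -> rec(6, 4) -> rec(4, 2) -> rec(2, 0) -> 2

Answer: 2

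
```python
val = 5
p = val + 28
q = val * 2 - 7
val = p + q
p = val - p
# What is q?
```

Trace:
`val = 5` → val = 5
`p = val + 28` → p = 33
`q = val * 2 - 7` → q = 3
`val = p + q` → val = 36
`p = val - p` → p = 3
So q = 3

Answer: 3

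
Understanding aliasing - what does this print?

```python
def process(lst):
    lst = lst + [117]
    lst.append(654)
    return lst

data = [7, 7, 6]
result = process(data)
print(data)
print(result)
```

Key concept: rebinding parameter vs mutation.
Step by step:
`data = [7, 7, 6]` → data = [7, 7, 6]
`result = process(data)` → result = [7, 7, 6, 117, 654]
`print(data)` → prints [7, 7, 6]
`print(result)` → prints [7, 7, 6, 117, 654]

Answer:
[7, 7, 6]
[7, 7, 6, 117, 654]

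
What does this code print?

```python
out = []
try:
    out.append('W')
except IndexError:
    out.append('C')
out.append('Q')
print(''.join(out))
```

Execution trace: 'W' (try body, no exception) → 'Q' (after the try/except). Output: WQ

Answer: WQ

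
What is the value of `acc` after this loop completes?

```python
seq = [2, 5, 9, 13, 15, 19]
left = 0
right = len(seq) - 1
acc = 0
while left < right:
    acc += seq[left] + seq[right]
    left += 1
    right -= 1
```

Sum of pairs from ends
`acc` takes the values: 0 → 21 → 41 → 63

Answer: 63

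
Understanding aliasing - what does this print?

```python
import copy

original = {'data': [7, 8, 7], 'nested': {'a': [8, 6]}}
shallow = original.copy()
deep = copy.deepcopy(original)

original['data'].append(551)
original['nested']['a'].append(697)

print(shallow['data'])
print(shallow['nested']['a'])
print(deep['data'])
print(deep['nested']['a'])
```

Key concept: comparing shallow vs deep copy.
Step by step:
`original = {'data': [7, 8, 7], 'nested': {'a': [8, 6]}}` → original = {'data': [7, 8, 7], 'nested': {'a': [8, 6]}}
`shallow = original.copy()` → shallow = {'data': [7, 8, 7], 'nested': {'a': [8, 6]}}
`deep = copy.deepcopy(original)` → deep = {'data': [7, 8, 7], 'nested': {'a': [8, 6]}}
`original['data'].append(551)` → original = {'data': [7, 8, 7, 551], 'nested': {'a': [8, 6]}}; shallow = {'data': [7, 8, 7, 551], 'nested': {'a': [8, 6]}}
`original['nested']['a'].append(697)` → original = {'data': [7, 8, 7, 551], 'nested': {'a': [8, 6, 697]}}; shallow = {'data': [7, 8, 7, 551], 'nested': {'a': [8, 6, 697]}}
`print(shallow['data'])` → prints [7, 8, 7, 551]
`print(shallow['nested']['a'])` → prints [8, 6, 697]
`print(deep['data'])` → prints [7, 8, 7]
`print(deep['nested']['a'])` → prints [8, 6]

Answer:
[7, 8, 7, 551]
[8, 6, 697]
[7, 8, 7]
[8, 6]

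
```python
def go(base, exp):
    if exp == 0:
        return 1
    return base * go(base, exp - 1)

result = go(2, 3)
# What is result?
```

go(2, 3) = 2 * 2 * 2 = 8

Answer: 8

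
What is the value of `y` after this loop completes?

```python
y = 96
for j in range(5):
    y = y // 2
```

Halve 5 times: 96 // 2^5 = 3
`y` takes the values: 96 → 48 → 24 → 12 → 6 → 3

Answer: 3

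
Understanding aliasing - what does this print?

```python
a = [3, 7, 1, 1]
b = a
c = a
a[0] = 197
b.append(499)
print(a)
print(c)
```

Key concept: multiple aliases.
Step by step:
`a = [3, 7, 1, 1]` → a = [3, 7, 1, 1]
`b = a` → b = [3, 7, 1, 1] (same object as a)
`c = a` → c = [3, 7, 1, 1] (same object as a, b)
`a[0] = 197` → a = [197, 7, 1, 1] (same object as b, c); b = [197, 7, 1, 1] (same object as a, c); c = [197, 7, 1, 1] (same object as a, b)
`b.append(499)` → a = [197, 7, 1, 1, 499] (same object as b, c); b = [197, 7, 1, 1, 499] (same object as a, c); c = [197, 7, 1, 1, 499] (same object as a, b)
`print(a)` → prints [197, 7, 1, 1, 499]
`print(c)` → prints [197, 7, 1, 1, 499]

Answer:
[197, 7, 1, 1, 499]
[197, 7, 1, 1, 499]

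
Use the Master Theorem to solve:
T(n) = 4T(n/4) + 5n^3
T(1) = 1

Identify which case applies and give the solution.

a=4, b=4, f(n)=5n^3. log_4(4) = 1. Since c=3 > 1 and the regularity condition holds (4(n/4)^3 = (4/4^3)n^3 with 4/4^3 < 1), Case 3 applies: T(n) = Θ(f(n)) = O(n^3).

Answer: O(n^3) - Case 3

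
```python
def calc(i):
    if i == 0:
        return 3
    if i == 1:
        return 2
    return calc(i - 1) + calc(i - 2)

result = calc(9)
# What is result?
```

Build up from base cases: calc(0)=3, calc(1)=2, calc(2)=5, calc(3)=7, calc(4)=12, calc(5)=19, calc(6)=31, ..., calc(9)=131

Answer: 131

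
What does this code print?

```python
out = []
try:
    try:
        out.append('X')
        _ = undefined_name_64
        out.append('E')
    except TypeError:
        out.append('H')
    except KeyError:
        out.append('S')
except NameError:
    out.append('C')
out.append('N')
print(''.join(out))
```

Execution trace: 'X' (try body) → 'C' (outer except NameError) → 'N' (after the try/except). Output: XCN

Answer: XCN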